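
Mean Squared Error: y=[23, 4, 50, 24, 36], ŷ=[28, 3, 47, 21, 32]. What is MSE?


Squared errors: (23-28)²=25, (4-3)²=1, (50-47)²=9, (24-21)²=9, (36-32)²=16
Sum = 60
MSE = 60/5 = 12

12


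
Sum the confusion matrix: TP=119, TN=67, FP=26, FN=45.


Total = TP + TN + FP + FN
= 119 + 67 + 26 + 45
= 257
(Predicted positive: 145, predicted negative: 112)

257


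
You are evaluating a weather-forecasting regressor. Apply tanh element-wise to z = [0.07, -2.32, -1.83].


tanh(0.07) = 0.0699
tanh(-2.32) = -0.9809
tanh(-1.83) = -0.9498
result = [0.0699, -0.9809, -0.9498]

[0.0699, -0.9809, -0.9498]


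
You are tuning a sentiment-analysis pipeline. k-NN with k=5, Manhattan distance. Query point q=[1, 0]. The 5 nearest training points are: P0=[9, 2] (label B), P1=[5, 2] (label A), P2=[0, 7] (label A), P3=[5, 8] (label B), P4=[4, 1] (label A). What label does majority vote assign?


d(q,P0) = 10  (label B)
d(q,P1) = 6  (label A)
d(q,P2) = 8  (label A)
d(q,P3) = 12  (label B)
d(q,P4) = 4  (label A)
Votes: A=3, B=2
Majority → A

A


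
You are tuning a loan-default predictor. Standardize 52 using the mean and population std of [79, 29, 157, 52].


μ = 79.25, σ = 48.2513
z = (52 - 79.25)/48.2513 = -0.5648

-0.5648


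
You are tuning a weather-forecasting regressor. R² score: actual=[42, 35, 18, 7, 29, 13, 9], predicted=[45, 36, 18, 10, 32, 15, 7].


ȳ = 21.8571
SS_res = Σ(y-ŷ)² = 36
SS_tot = Σ(y-ȳ)² = 1108.86
R² = 1 - SS_res/SS_tot = 1 - 0.0325 = 0.9675

0.9675


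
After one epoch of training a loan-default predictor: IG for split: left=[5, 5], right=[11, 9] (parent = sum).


Parent = [16, 14], H_parent = 0.9968
H_left = 1 (n=10), H_right = 0.9928 (n=20)
H_children = (10/30)·1 + (20/30)·0.9928 = 0.9952
IG = 0.9968 - 0.9952 = 0.0016

0.0016


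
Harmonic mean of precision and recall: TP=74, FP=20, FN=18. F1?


Precision = 74/94 = 0.7872
Recall = 74/92 = 0.8043
F1 = 2·P·R/(P+R) = 2·TP/(2·TP+FP+FN) = 148/(148+20+18) = 148/186 = 0.7957

0.7957


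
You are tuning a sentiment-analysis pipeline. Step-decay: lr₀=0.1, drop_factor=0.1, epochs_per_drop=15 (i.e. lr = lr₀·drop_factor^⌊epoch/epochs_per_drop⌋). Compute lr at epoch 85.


n_drops = ⌊85/15⌋ = 5
lr = 0.1·0.1^5 = 0.1·0.00001 = 0.000001

0.000001


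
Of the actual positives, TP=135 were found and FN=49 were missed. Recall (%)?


Recall = TP/(TP+FN)
= 135/(135+49)
= 135/184 = 73.37%

73.37%


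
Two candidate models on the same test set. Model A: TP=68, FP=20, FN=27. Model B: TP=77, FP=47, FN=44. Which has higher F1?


Model A: P=68/88=0.7727, R=68/95=0.7158, F1=2PR/(P+R)=2TP/(2TP+FP+FN)=136/183=0.7432
Model B: P=77/124=0.621, R=77/121=0.6364, F1=2PR/(P+R)=2TP/(2TP+FP+FN)=154/245=0.6286
0.7432 > 0.6286 → Model A

Model A


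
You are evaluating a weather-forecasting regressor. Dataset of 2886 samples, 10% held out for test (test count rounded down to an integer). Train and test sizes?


Test = ⌊2886·10/100⌋ = 288
Train = 2886 - 288 = 2598

Train: 2598, Test: 288


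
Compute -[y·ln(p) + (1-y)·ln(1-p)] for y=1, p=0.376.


BCE = -[y·ln(p) + (1-y)·ln(1-p)]
= -1·ln(0.376) - 0
= -ln(0.376) = 0.9782

0.9782


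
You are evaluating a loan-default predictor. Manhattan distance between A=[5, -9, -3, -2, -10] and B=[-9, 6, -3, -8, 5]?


d = |5+ 9| + |-9-6| + |-3+ 3| + |-2+ 8| + |-10-5|
  = 14 + 15 + 0 + 6 + 15
  = 50

50


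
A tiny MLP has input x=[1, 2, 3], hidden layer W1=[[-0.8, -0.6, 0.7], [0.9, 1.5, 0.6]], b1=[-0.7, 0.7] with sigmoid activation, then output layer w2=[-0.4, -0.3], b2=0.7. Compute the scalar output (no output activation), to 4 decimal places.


z1[0] = (-0.8)·(1) + (-0.6)·(2) + (0.7)·(3) - 0.7 = -0.6
z1[1] = (0.9)·(1) + (1.5)·(2) + (0.6)·(3) + 0.7 = 6.4
h = sigmoid(z1) = [0.3543, 0.9983]
output = (-0.4)·(0.3543) + (-0.3)·(0.9983) + 0.7 = 0.2588

0.2588


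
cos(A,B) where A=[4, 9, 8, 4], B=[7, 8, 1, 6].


A·B = 4·7 + 9·8 + 8·1 + 4·6 = 132
‖A‖ = √177 = 13.3041, ‖B‖ = √150 = 12.2474
cos = 132/(√177·√150) = 132/√26550 = 0.8101

0.8101


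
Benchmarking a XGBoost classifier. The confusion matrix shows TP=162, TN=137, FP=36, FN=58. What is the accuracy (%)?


Accuracy = (TP+TN)/(TP+TN+FP+FN)
= (162+137)/(393)
= 299/393 = 76.08%

76.08%


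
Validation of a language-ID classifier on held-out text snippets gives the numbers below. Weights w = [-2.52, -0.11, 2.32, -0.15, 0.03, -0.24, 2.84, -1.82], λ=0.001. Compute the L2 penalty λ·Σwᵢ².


‖w‖₂² = (-2.52)² + (-0.11)² + (2.32)² + (-0.15)² + (0.03)² + (-0.24)² + (2.84)² + (-1.82)²
     = 6.3504 + 0.0121 + 5.3824 + 0.0225 + 0.0009 + 0.0576 + 8.0656 + 3.3124
     = 23.2039
λ·‖w‖₂² = 0.001·23.2039 = 0.023204

0.023204


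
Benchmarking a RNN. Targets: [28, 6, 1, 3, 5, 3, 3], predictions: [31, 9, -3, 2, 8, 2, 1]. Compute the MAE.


Absolute errors: |28-31|=3, |6-9|=3, |1+ 3|=4, |3-2|=1, |5-8|=3, |3-2|=1, |3-1|=2
Sum = 17
MAE = 17/7 = 17/7

17/7


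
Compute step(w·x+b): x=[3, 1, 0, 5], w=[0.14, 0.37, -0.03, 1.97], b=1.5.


z = (3)·(0.14) + (1)·(0.37) + (0)·(-0.03) + (5)·(1.97) + 1.5
  = 12.14
step(z) = 1 (z≥0)

1


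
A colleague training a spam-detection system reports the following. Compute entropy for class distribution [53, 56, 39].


Probabilities: [53/148, 56/148, 39/148] ≈ [0.3581, 0.3784, 0.2635]
H = -((53/148)·log₂(53/148) + (56/148)·log₂(56/148) + (39/148)·log₂(39/148))
  = 1.5681 bits

1.5681 bits


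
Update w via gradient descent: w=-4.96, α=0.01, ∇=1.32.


w_new = w - α·∇
= -4.96 - 0.01·1.32
= -4.96 - 0.0132
= -4.9732

-4.9732


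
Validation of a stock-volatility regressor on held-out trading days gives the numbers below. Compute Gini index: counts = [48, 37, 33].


Probabilities: [48/118, 37/118, 33/118] ≈ [0.4068, 0.3136, 0.2797]
Σpᵢ² = (2304 + 1369 + 1089)/118² = 4762/13924
Gini = 1 - Σpᵢ² = 1 - 4762/13924 = 0.658

0.658


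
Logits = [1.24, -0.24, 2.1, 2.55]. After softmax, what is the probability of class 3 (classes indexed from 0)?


Exponentials: e^1.24=3.4556, e^-0.24=0.7866, e^2.1=8.1662, e^2.55=12.8071
Sum = 25.2155
Softmax = [0.137, 0.0312, 0.3239, 0.5079]
p[3] = 12.8071/25.2155 = 0.5079

0.5079


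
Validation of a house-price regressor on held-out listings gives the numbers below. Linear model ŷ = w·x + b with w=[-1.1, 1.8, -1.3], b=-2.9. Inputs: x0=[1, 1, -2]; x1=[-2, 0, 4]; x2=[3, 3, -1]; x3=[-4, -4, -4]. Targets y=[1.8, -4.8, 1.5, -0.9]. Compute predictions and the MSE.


ŷ0 = (-1.1)·(1) + (1.8)·(1) + (-1.3)·(-2) - 2.9 = 0.4
ŷ1 = (-1.1)·(-2) + (1.8)·(0) + (-1.3)·(4) - 2.9 = -5.9
ŷ2 = (-1.1)·(3) + (1.8)·(3) + (-1.3)·(-1) - 2.9 = 0.5
ŷ3 = (-1.1)·(-4) + (1.8)·(-4) + (-1.3)·(-4) - 2.9 = -0.5
errors² = [1.96, 1.21, 1.0, 0.16]
MSE = 4.3300/4 = 1.0825

1.0825


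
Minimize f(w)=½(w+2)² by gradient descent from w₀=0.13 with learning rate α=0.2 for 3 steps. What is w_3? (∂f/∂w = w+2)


step 1: grad = 0.13+2 = 2.13; w = 0.13 - 0.2·(2.13) = -0.296
step 2: grad = -0.296+2 = 1.704; w = -0.296 - 0.2·(1.704) = -0.6368
step 3: grad = -0.6368+2 = 1.3632; w = -0.6368 - 0.2·(1.3632) = -0.90944

-0.90944


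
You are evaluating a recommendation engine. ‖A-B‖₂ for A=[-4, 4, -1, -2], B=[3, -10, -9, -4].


d = √((-4-3)² + (4+ 10)² + (-1+ 9)² + (-2+ 4)²)
  = √(49 + 196 + 64 + 4)
  = √313 = 17.6918

17.6918


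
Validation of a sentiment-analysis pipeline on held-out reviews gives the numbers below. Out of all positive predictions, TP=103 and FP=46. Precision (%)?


Precision = TP/(TP+FP)
= 103/(103+46)
= 103/149 = 69.13%

69.13%


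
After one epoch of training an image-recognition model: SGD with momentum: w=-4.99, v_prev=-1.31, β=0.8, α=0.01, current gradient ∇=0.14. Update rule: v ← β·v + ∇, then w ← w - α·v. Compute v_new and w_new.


v_new = 0.8·-1.31 + 0.14 = -1.048 + 0.14 = -0.908
w_new = -4.99 - 0.01·-0.908 = -4.99 + 0.00908 = -4.98092

v_new=-0.908, w_new=-4.98092


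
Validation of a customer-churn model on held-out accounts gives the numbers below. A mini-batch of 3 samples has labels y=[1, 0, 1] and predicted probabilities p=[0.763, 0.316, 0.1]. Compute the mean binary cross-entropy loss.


L[0] = -ln(0.763) = 0.2705
L[1] = -ln(1-0.316) = -ln(0.684) = 0.3798
L[2] = -ln(0.1) = 2.3026
mean = (0.2705 + 0.3798 + 2.3026)/3 = 0.9843

0.9843


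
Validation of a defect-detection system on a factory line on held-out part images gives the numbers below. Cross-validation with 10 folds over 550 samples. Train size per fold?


Fold size = 550/10 = 55
Training per fold = 550 - 55 = 495

495


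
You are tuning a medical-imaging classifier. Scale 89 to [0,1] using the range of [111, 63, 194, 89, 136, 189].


min=63, max=194
(89-63)/(194-63) = 26/131 = 0.1985

0.1985


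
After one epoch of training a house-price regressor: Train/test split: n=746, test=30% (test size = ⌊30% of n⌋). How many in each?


Test = ⌊746·30/100⌋ = 223
Train = 746 - 223 = 523

Train: 523, Test: 223


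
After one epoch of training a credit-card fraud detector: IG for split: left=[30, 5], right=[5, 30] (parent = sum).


Parent = [35, 35], H_parent = 1
H_left = 0.5917 (n=35), H_right = 0.5917 (n=35)
H_children = (35/70)·0.5917 + (35/70)·0.5917 = 0.5917
IG = 1 - 0.5917 = 0.4083

0.4083


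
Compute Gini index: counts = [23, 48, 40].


Probabilities: [23/111, 48/111, 40/111] ≈ [0.2072, 0.4324, 0.3604]
Σpᵢ² = (529 + 2304 + 1600)/111² = 4433/12321
Gini = 1 - Σpᵢ² = 1 - 4433/12321 = 0.6402

0.6402


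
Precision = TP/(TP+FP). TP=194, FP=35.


Precision = TP/(TP+FP)
= 194/(194+35)
= 194/229 = 84.72%

84.72%


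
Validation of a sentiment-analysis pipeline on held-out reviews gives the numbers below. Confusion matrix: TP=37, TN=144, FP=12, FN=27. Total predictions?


Total = TP + TN + FP + FN
= 37 + 144 + 12 + 27
= 220
(Predicted positive: 49, predicted negative: 171)

220


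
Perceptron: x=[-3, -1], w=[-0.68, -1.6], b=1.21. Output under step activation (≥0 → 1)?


z = (-3)·(-0.68) + (-1)·(-1.6) + 1.21
  = 4.85
step(z) = 1 (z≥0)

1


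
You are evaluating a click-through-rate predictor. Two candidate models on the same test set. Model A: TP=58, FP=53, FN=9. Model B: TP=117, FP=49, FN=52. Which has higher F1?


Model A: P=58/111=0.5225, R=58/67=0.8657, F1=2PR/(P+R)=2TP/(2TP+FP+FN)=116/178=0.6517
Model B: P=117/166=0.7048, R=117/169=0.6923, F1=2PR/(P+R)=2TP/(2TP+FP+FN)=234/335=0.6985
0.6517 < 0.6985 → Model B

Model B


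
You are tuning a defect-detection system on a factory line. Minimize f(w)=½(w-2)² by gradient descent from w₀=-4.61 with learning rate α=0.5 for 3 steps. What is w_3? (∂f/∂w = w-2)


step 1: grad = -4.61-2 = -6.61; w = -4.61 - 0.5·(-6.61) = -1.305
step 2: grad = -1.305-2 = -3.305; w = -1.305 - 0.5·(-3.305) = 0.3475
step 3: grad = 0.3475-2 = -1.6525; w = 0.3475 - 0.5·(-1.6525) = 1.17375

1.17375


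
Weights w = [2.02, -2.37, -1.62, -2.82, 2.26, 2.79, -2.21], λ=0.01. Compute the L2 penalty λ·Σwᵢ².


‖w‖₂² = (2.02)² + (-2.37)² + (-1.62)² + (-2.82)² + (2.26)² + (2.79)² + (-2.21)²
     = 4.0804 + 5.6169 + 2.6244 + 7.9524 + 5.1076 + 7.7841 + 4.8841
     = 38.0499
λ·‖w‖₂² = 0.01·38.0499 = 0.380499

0.380499


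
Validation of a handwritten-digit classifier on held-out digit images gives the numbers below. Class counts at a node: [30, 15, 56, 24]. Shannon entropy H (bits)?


Probabilities: [30/125, 15/125, 56/125, 24/125] ≈ [0.24, 0.12, 0.448, 0.192]
H = -((30/125)·log₂(30/125) + (15/125)·log₂(15/125) + (56/125)·log₂(56/125) + (24/125)·log₂(24/125))
  = 1.8373 bits

1.8373 bits


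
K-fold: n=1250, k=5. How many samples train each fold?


Fold size = 1250/5 = 250
Training per fold = 1250 - 250 = 1000

1000


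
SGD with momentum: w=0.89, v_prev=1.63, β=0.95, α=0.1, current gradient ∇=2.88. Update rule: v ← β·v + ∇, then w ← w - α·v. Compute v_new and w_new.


v_new = 0.95·1.63 + 2.88 = 1.5485 + 2.88 = 4.4285
w_new = 0.89 - 0.1·4.4285 = 0.89 - 0.44285 = 0.44715

v_new=4.4285, w_new=0.44715


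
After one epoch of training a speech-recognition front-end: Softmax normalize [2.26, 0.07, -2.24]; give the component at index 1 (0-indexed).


Exponentials: e^2.26=9.5831, e^0.07=1.0725, e^-2.24=0.1065
Sum = 10.7621
Softmax = [0.8905, 0.0997, 0.0099]
p[1] = 1.0725/10.7621 = 0.0997

0.0997


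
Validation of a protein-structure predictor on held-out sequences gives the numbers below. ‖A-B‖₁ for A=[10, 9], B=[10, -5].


d = |10-10| + |9+ 5|
  = 0 + 14
  = 14

14


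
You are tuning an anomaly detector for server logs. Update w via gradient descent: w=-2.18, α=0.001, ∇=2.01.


w_new = w - α·∇
= -2.18 - 0.001·2.01
= -2.18 - 0.00201
= -2.18201

-2.18201


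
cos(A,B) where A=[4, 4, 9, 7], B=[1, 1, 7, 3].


A·B = 4·1 + 4·1 + 9·7 + 7·3 = 92
‖A‖ = √162 = 12.7279, ‖B‖ = √60 = 7.746
cos = 92/(√162·√60) = 92/√9720 = 0.9332

0.9332


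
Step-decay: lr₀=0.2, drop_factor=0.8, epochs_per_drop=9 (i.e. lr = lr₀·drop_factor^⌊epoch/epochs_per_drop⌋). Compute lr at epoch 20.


n_drops = ⌊20/9⌋ = 2
lr = 0.2·0.8^2 = 0.2·0.64 = 0.128

0.128


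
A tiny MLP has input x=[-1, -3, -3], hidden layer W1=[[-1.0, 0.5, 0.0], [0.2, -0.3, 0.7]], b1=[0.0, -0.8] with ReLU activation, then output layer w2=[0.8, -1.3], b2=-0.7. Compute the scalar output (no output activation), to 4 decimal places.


z1[0] = (-1.0)·(-1) + (0.5)·(-3) + (0.0)·(-3) + 0.0 = -0.5
z1[1] = (0.2)·(-1) + (-0.3)·(-3) + (0.7)·(-3) - 0.8 = -2.2
h = ReLU(z1) = [0.0, 0.0]
output = (0.8)·(0.0) + (-1.3)·(0.0) - 0.7 = -0.7

-0.7


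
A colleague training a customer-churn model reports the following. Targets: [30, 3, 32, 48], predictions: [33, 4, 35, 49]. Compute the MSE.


Squared errors: (30-33)²=9, (3-4)²=1, (32-35)²=9, (48-49)²=1
Sum = 20
MSE = 20/4 = 5

5


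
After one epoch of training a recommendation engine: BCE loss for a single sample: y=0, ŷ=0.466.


BCE = -[y·ln(p) + (1-y)·ln(1-p)]
= -0 - 1·ln(1-0.466)
= -ln(0.534) = 0.6274

0.6274


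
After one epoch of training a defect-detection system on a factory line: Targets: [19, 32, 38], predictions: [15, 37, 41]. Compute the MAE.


Absolute errors: |19-15|=4, |32-37|=5, |38-41|=3
Sum = 12
MAE = 12/3 = 4

4


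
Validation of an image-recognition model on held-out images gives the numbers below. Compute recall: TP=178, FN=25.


Recall = TP/(TP+FN)
= 178/(178+25)
= 178/203 = 87.68%

87.68%


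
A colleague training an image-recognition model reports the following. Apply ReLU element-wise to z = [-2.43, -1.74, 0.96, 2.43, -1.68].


ReLU(-2.43) = max(0, -2.43) = 0.0
ReLU(-1.74) = max(0, -1.74) = 0.0
ReLU(0.96) = max(0, 0.96) = 0.96
ReLU(2.43) = max(0, 2.43) = 2.43
ReLU(-1.68) = max(0, -1.68) = 0.0
result = [0.0, 0.0, 0.96, 2.43, 0.0]

[0.0, 0.0, 0.96, 2.43, 0.0]


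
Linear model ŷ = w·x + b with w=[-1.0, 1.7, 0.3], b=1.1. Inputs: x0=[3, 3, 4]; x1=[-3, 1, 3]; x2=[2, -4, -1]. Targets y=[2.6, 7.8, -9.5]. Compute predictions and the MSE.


ŷ0 = (-1.0)·(3) + (1.7)·(3) + (0.3)·(4) + 1.1 = 4.4
ŷ1 = (-1.0)·(-3) + (1.7)·(1) + (0.3)·(3) + 1.1 = 6.7
ŷ2 = (-1.0)·(2) + (1.7)·(-4) + (0.3)·(-1) + 1.1 = -8.0
errors² = [3.24, 1.21, 2.25]
MSE = 6.7000/3 = 2.2333

2.2333


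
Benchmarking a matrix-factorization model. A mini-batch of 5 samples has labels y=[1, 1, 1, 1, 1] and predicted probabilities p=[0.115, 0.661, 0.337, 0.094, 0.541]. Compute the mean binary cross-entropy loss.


L[0] = -ln(0.115) = 2.1628
L[1] = -ln(0.661) = 0.414
L[2] = -ln(0.337) = 1.0877
L[3] = -ln(0.094) = 2.3645
L[4] = -ln(0.541) = 0.6143
mean = (2.1628 + 0.414 + 1.0877 + 2.3645 + 0.6143)/5 = 1.3287

1.3287


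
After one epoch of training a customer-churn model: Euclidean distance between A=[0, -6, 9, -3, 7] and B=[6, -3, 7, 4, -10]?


d = √((0-6)² + (-6+ 3)² + (9-7)² + (-3-4)² + (7+ 10)²)
  = √(36 + 9 + 4 + 49 + 289)
  = √387 = 19.6723

19.6723


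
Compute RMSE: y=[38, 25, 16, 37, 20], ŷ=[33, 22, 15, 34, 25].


MSE = 69/5 = 13.8
RMSE = √(69/5) = 3.7148

3.7148


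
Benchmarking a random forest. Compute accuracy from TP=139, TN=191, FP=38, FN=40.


Accuracy = (TP+TN)/(TP+TN+FP+FN)
= (139+191)/(408)
= 330/408 = 80.88%

80.88%


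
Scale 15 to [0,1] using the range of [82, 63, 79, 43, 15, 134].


min=15, max=134
(15-15)/(134-15) = 0/119 = 0.0

0.0


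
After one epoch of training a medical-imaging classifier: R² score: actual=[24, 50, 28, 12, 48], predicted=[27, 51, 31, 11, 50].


ȳ = 32.4
SS_res = Σ(y-ŷ)² = 24
SS_tot = Σ(y-ȳ)² = 1059.2
R² = 1 - SS_res/SS_tot = 1 - 0.0227 = 0.9773

0.9773


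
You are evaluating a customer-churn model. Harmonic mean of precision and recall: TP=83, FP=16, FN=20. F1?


Precision = 83/99 = 0.8384
Recall = 83/103 = 0.8058
F1 = 2·P·R/(P+R) = 2·TP/(2·TP+FP+FN) = 166/(166+16+20) = 166/202 = 0.8218

0.8218


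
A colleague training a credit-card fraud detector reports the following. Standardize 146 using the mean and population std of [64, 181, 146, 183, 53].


μ = 125.4, σ = 56.2942
z = (146 - 125.4)/56.2942 = 0.3659

0.3659


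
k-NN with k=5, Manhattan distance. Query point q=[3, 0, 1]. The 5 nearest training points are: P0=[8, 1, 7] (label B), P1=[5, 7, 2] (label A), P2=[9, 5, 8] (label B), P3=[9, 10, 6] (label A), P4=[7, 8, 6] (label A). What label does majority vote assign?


d(q,P0) = 12  (label B)
d(q,P1) = 10  (label A)
d(q,P2) = 18  (label B)
d(q,P3) = 21  (label A)
d(q,P4) = 17  (label A)
Votes: A=3, B=2
Majority → A

A


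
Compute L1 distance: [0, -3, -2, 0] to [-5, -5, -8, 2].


d = |0+ 5| + |-3+ 5| + |-2+ 8| + |0-2|
  = 5 + 2 + 6 + 2
  = 15

15


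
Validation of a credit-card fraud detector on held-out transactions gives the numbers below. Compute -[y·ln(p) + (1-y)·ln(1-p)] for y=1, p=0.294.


BCE = -[y·ln(p) + (1-y)·ln(1-p)]
= -1·ln(0.294) - 0
= -ln(0.294) = 1.2242

1.2242


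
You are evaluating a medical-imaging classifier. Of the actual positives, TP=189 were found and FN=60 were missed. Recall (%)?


Recall = TP/(TP+FN)
= 189/(189+60)
= 189/249 = 75.9%

75.9%


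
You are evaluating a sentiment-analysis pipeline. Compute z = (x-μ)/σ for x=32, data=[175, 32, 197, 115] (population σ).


μ = 129.75, σ = 63.9194
z = (32 - 129.75)/63.9194 = -1.5293

-1.5293


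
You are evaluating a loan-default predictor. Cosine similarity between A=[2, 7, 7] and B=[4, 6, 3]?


A·B = 2·4 + 7·6 + 7·3 = 71
‖A‖ = √102 = 10.0995, ‖B‖ = √61 = 7.8102
cos = 71/(√102·√61) = 71/√6222 = 0.9001

0.9001


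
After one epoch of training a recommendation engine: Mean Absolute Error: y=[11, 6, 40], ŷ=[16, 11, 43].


Absolute errors: |11-16|=5, |6-11|=5, |40-43|=3
Sum = 13
MAE = 13/3 = 13/3

13/3


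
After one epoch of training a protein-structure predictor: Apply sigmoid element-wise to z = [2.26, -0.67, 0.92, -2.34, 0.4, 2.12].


σ(2.26) = 1/(1+e^-2.26) = 0.9055
σ(-0.67) = 1/(1+e^0.67) = 0.3385
σ(0.92) = 1/(1+e^-0.92) = 0.715
σ(-2.34) = 1/(1+e^2.34) = 0.0879
σ(0.4) = 1/(1+e^-0.4) = 0.5987
σ(2.12) = 1/(1+e^-2.12) = 0.8928
result = [0.9055, 0.3385, 0.715, 0.0879, 0.5987, 0.8928]

[0.9055, 0.3385, 0.715, 0.0879, 0.5987, 0.8928]


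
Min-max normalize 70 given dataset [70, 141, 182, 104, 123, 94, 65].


min=65, max=182
(70-65)/(182-65) = 5/117 = 0.0427

0.0427


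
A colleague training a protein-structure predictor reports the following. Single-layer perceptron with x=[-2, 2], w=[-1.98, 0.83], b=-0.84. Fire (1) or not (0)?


z = (-2)·(-1.98) + (2)·(0.83) - 0.84
  = 4.78
step(z) = 1 (z≥0)

1


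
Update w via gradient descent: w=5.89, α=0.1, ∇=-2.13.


w_new = w - α·∇
= 5.89 - 0.1·-2.13
= 5.89 + 0.213
= 6.103

6.103


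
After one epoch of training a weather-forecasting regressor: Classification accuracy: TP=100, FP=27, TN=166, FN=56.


Accuracy = (TP+TN)/(TP+TN+FP+FN)
= (100+166)/(349)
= 266/349 = 76.22%

76.22%


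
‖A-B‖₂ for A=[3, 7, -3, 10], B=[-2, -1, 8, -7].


d = √((3+ 2)² + (7+ 1)² + (-3-8)² + (10+ 7)²)
  = √(25 + 64 + 121 + 289)
  = √499 = 22.3383

22.3383


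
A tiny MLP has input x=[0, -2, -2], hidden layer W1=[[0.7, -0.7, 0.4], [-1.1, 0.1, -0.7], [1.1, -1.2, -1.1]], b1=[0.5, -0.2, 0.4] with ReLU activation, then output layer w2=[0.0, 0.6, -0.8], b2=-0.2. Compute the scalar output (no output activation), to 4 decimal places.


z1[0] = (0.7)·(0) + (-0.7)·(-2) + (0.4)·(-2) + 0.5 = 1.1
z1[1] = (-1.1)·(0) + (0.1)·(-2) + (-0.7)·(-2) - 0.2 = 1.0
z1[2] = (1.1)·(0) + (-1.2)·(-2) + (-1.1)·(-2) + 0.4 = 5.0
h = ReLU(z1) = [1.1, 1.0, 5.0]
output = (0.0)·(1.1) + (0.6)·(1.0) + (-0.8)·(5.0) - 0.2 = -3.6

-3.6


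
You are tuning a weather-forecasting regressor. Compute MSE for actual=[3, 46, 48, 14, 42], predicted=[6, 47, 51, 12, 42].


Squared errors: (3-6)²=9, (46-47)²=1, (48-51)²=9, (14-12)²=4, (42-42)²=0
Sum = 23
MSE = 23/5 = 23/5

23/5


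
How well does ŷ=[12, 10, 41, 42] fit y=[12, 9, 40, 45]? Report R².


ȳ = 26.5
SS_res = Σ(y-ŷ)² = 11
SS_tot = Σ(y-ȳ)² = 1041
R² = 1 - SS_res/SS_tot = 1 - 0.0106 = 0.9894

0.9894


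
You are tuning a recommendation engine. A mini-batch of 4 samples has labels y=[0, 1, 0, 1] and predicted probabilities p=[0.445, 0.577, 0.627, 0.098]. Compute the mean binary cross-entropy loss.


L[0] = -ln(1-0.445) = -ln(0.555) = 0.5888
L[1] = -ln(0.577) = 0.5499
L[2] = -ln(1-0.627) = -ln(0.373) = 0.9862
L[3] = -ln(0.098) = 2.3228
mean = (0.5888 + 0.5499 + 0.9862 + 2.3228)/4 = 1.1119

1.1119


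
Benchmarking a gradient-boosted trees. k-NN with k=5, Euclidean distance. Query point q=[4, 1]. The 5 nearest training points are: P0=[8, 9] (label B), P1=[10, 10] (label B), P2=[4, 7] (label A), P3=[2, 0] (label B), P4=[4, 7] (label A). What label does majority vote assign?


d(q,P0) = 8.9443  (label B)
d(q,P1) = 10.8167  (label B)
d(q,P2) = 6.0  (label A)
d(q,P3) = 2.2361  (label B)
d(q,P4) = 6.0  (label A)
Votes: A=2, B=3
Majority → B

B


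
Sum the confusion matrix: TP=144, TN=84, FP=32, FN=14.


Total = TP + TN + FP + FN
= 144 + 84 + 32 + 14
= 274
(Predicted positive: 176, predicted negative: 98)

274


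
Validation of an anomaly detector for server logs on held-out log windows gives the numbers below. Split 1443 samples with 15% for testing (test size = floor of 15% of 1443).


Test = ⌊1443·15/100⌋ = 216
Train = 1443 - 216 = 1227

Train: 1227, Test: 216


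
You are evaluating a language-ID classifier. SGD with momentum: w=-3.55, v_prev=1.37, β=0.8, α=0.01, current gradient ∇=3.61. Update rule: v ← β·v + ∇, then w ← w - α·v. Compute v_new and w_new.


v_new = 0.8·1.37 + 3.61 = 1.096 + 3.61 = 4.706
w_new = -3.55 - 0.01·4.706 = -3.55 - 0.04706 = -3.59706

v_new=4.706, w_new=-3.59706


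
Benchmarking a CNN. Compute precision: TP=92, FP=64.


Precision = TP/(TP+FP)
= 92/(92+64)
= 92/156 = 58.97%

58.97%


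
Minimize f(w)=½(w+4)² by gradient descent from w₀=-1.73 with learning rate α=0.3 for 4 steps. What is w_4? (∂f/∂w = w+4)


step 1: grad = -1.73+4 = 2.27; w = -1.73 - 0.3·(2.27) = -2.411
step 2: grad = -2.411+4 = 1.589; w = -2.411 - 0.3·(1.589) = -2.8877
step 3: grad = -2.8877+4 = 1.1123; w = -2.8877 - 0.3·(1.1123) = -3.22139
step 4: grad = -3.22139+4 = 0.77861; w = -3.22139 - 0.3·(0.77861) = -3.454973

-3.454973


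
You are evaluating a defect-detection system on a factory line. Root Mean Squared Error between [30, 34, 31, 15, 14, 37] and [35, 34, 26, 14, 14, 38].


MSE = 52/6 = 8.6667
RMSE = √(52/6) = 2.9439

2.9439


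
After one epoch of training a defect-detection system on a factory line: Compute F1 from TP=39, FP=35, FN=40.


Precision = 39/74 = 0.527
Recall = 39/79 = 0.4937
F1 = 2·P·R/(P+R) = 2·TP/(2·TP+FP+FN) = 78/(78+35+40) = 78/153 = 0.5098

0.5098


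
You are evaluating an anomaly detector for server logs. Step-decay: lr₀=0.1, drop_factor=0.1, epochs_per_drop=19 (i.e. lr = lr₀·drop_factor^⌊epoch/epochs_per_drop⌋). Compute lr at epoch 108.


n_drops = ⌊108/19⌋ = 5
lr = 0.1·0.1^5 = 0.1·0.00001 = 0.000001

0.000001


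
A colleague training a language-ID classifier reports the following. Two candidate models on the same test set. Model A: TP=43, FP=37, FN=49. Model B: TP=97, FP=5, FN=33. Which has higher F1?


Model A: P=43/80=0.5375, R=43/92=0.4674, F1=2PR/(P+R)=2TP/(2TP+FP+FN)=86/172=0.5
Model B: P=97/102=0.951, R=97/130=0.7462, F1=2PR/(P+R)=2TP/(2TP+FP+FN)=194/232=0.8362
0.5 < 0.8362 → Model B

Model B


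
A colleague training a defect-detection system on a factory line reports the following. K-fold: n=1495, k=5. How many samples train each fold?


Fold size = 1495/5 = 299
Training per fold = 1495 - 299 = 1196

1196


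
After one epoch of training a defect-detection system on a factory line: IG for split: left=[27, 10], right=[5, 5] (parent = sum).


Parent = [32, 15], H_parent = 0.9035
H_left = 0.8419 (n=37), H_right = 1 (n=10)
H_children = (37/47)·0.8419 + (10/47)·1 = 0.8755
IG = 0.9035 - 0.8755 = 0.028

0.028


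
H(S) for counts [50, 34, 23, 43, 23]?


Probabilities: [50/173, 34/173, 23/173, 43/173, 23/173] ≈ [0.289, 0.1965, 0.1329, 0.2486, 0.1329]
H = -((50/173)·log₂(50/173) + (34/173)·log₂(34/173) + (23/173)·log₂(23/173) + (43/173)·log₂(43/173) + (23/173)·log₂(23/173))
  = 2.2521 bits

2.2521 bits


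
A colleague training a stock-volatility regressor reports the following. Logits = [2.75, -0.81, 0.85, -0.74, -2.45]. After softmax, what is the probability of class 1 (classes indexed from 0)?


Exponentials: e^2.75=15.6426, e^-0.81=0.4449, e^0.85=2.3396, e^-0.74=0.4771, e^-2.45=0.0863
Sum = 18.9905
Softmax = [0.8237, 0.0234, 0.1232, 0.0251, 0.0045]
p[1] = 0.4449/18.9905 = 0.0234

0.0234


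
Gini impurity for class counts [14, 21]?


Probabilities: [14/35, 21/35] ≈ [0.4, 0.6]
Σpᵢ² = (196 + 441)/35² = 637/1225
Gini = 1 - Σpᵢ² = 1 - 637/1225 = 0.48

0.48


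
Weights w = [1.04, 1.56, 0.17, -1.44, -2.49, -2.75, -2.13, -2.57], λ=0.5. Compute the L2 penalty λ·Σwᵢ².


‖w‖₂² = (1.04)² + (1.56)² + (0.17)² + (-1.44)² + (-2.49)² + (-2.75)² + (-2.13)² + (-2.57)²
     = 1.0816 + 2.4336 + 0.0289 + 2.0736 + 6.2001 + 7.5625 + 4.5369 + 6.6049
     = 30.5221
λ·‖w‖₂² = 0.5·30.5221 = 15.26105

15.26105


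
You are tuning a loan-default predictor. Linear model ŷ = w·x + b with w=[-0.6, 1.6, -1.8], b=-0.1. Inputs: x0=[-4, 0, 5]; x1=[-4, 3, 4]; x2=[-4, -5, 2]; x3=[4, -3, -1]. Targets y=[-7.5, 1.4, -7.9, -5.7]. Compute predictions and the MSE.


ŷ0 = (-0.6)·(-4) + (1.6)·(0) + (-1.8)·(5) - 0.1 = -6.7
ŷ1 = (-0.6)·(-4) + (1.6)·(3) + (-1.8)·(4) - 0.1 = -0.1
ŷ2 = (-0.6)·(-4) + (1.6)·(-5) + (-1.8)·(2) - 0.1 = -9.3
ŷ3 = (-0.6)·(4) + (1.6)·(-3) + (-1.8)·(-1) - 0.1 = -5.5
errors² = [0.64, 2.25, 1.96, 0.04]
MSE = 4.8900/4 = 1.2225

1.2225


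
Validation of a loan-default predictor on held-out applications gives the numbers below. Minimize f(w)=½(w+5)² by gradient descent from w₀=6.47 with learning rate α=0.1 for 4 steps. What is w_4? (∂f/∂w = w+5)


step 1: grad = 6.47+5 = 11.47; w = 6.47 - 0.1·(11.47) = 5.323
step 2: grad = 5.323+5 = 10.323; w = 5.323 - 0.1·(10.323) = 4.2907
step 3: grad = 4.2907+5 = 9.2907; w = 4.2907 - 0.1·(9.2907) = 3.36163
step 4: grad = 3.36163+5 = 8.36163; w = 3.36163 - 0.1·(8.36163) = 2.525467

2.525467


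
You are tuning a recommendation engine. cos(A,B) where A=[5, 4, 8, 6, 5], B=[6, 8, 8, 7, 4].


A·B = 5·6 + 4·8 + 8·8 + 6·7 + 5·4 = 188
‖A‖ = √166 = 12.8841, ‖B‖ = √229 = 15.1327
cos = 188/(√166·√229) = 188/√38014 = 0.9642

0.9642


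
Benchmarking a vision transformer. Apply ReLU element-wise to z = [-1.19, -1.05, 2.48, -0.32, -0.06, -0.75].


ReLU(-1.19) = max(0, -1.19) = 0.0
ReLU(-1.05) = max(0, -1.05) = 0.0
ReLU(2.48) = max(0, 2.48) = 2.48
ReLU(-0.32) = max(0, -0.32) = 0.0
ReLU(-0.06) = max(0, -0.06) = 0.0
ReLU(-0.75) = max(0, -0.75) = 0.0
result = [0.0, 0.0, 2.48, 0.0, 0.0, 0.0]

[0.0, 0.0, 2.48, 0.0, 0.0, 0.0]


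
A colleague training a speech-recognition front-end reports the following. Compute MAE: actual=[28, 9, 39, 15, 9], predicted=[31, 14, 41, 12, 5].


Absolute errors: |28-31|=3, |9-14|=5, |39-41|=2, |15-12|=3, |9-5|=4
Sum = 17
MAE = 17/5 = 17/5

17/5


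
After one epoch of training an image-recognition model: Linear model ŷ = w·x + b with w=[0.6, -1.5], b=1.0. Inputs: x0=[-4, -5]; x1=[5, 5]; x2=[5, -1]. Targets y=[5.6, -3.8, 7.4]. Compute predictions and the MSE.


ŷ0 = (0.6)·(-4) + (-1.5)·(-5) + 1.0 = 6.1
ŷ1 = (0.6)·(5) + (-1.5)·(5) + 1.0 = -3.5
ŷ2 = (0.6)·(5) + (-1.5)·(-1) + 1.0 = 5.5
errors² = [0.25, 0.09, 3.61]
MSE = 3.9500/3 = 1.3167

1.3167


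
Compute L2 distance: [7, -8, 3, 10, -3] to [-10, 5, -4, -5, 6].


d = √((7+ 10)² + (-8-5)² + (3+ 4)² + (10+ 5)² + (-3-6)²)
  = √(289 + 169 + 49 + 225 + 81)
  = √813 = 28.5132

28.5132


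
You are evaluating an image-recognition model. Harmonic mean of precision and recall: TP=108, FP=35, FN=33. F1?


Precision = 108/143 = 0.7552
Recall = 108/141 = 0.766
F1 = 2·P·R/(P+R) = 2·TP/(2·TP+FP+FN) = 216/(216+35+33) = 216/284 = 0.7606

0.7606


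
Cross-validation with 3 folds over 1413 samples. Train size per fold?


Fold size = 1413/3 = 471
Training per fold = 1413 - 471 = 942

942


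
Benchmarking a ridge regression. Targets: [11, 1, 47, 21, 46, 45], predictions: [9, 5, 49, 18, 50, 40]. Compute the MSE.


Squared errors: (11-9)²=4, (1-5)²=16, (47-49)²=4, (21-18)²=9, (46-50)²=16, (45-40)²=25
Sum = 74
MSE = 74/6 = 37/3

37/3


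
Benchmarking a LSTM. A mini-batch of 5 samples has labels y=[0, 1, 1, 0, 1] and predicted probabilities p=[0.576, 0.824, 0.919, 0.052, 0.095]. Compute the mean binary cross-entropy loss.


L[0] = -ln(1-0.576) = -ln(0.424) = 0.858
L[1] = -ln(0.824) = 0.1936
L[2] = -ln(0.919) = 0.0845
L[3] = -ln(1-0.052) = -ln(0.948) = 0.0534
L[4] = -ln(0.095) = 2.3539
mean = (0.858 + 0.1936 + 0.0845 + 0.0534 + 2.3539)/5 = 0.7087

0.7087


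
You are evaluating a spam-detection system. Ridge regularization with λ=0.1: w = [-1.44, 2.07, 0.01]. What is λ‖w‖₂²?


‖w‖₂² = (-1.44)² + (2.07)² + (0.01)²
     = 2.0736 + 4.2849 + 0.0001
     = 6.3586
λ·‖w‖₂² = 0.1·6.3586 = 0.63586

0.63586


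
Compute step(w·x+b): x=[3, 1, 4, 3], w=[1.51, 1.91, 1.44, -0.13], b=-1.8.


z = (3)·(1.51) + (1)·(1.91) + (4)·(1.44) + (3)·(-0.13) - 1.8
  = 10.01
step(z) = 1 (z≥0)

1


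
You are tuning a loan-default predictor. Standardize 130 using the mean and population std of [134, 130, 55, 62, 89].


μ = 94, σ = 33.0636
z = (130 - 94)/33.0636 = 1.0888

1.0888


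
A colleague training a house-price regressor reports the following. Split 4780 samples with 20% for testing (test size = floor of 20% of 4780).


Test = ⌊4780·20/100⌋ = 956
Train = 4780 - 956 = 3824

Train: 3824, Test: 956


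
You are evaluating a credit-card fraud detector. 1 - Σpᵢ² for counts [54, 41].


Probabilities: [54/95, 41/95] ≈ [0.5684, 0.4316]
Σpᵢ² = (2916 + 1681)/95² = 4597/9025
Gini = 1 - Σpᵢ² = 1 - 4597/9025 = 0.4906

0.4906


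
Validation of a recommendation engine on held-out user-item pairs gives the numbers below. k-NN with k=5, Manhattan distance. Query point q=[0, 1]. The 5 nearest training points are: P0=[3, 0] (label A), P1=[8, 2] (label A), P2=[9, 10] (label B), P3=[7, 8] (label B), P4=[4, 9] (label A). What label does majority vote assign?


d(q,P0) = 4  (label A)
d(q,P1) = 9  (label A)
d(q,P2) = 18  (label B)
d(q,P3) = 14  (label B)
d(q,P4) = 12  (label A)
Votes: A=3, B=2
Majority → A

A


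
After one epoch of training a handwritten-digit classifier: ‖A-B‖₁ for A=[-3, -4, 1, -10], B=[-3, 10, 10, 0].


d = |-3+ 3| + |-4-10| + |1-10| + |-10-0|
  = 0 + 14 + 9 + 10
  = 33

33


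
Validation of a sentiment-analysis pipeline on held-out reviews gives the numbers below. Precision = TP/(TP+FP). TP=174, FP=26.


Precision = TP/(TP+FP)
= 174/(174+26)
= 174/200 = 87.0%

87.0%


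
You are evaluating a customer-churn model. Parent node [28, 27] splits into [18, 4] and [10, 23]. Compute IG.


Parent = [28, 27], H_parent = 0.9998
H_left = 0.684 (n=22), H_right = 0.885 (n=33)
H_children = (22/55)·0.684 + (33/55)·0.885 = 0.8046
IG = 0.9998 - 0.8046 = 0.1952

0.1952


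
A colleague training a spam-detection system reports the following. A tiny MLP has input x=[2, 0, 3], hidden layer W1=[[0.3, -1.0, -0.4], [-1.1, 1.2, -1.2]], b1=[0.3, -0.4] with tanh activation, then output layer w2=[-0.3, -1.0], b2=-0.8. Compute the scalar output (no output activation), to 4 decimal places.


z1[0] = (0.3)·(2) + (-1.0)·(0) + (-0.4)·(3) + 0.3 = -0.3
z1[1] = (-1.1)·(2) + (1.2)·(0) + (-1.2)·(3) - 0.4 = -6.2
h = tanh(z1) = [-0.2913, -1.0]
output = (-0.3)·(-0.2913) + (-1.0)·(-1.0) - 0.8 = 0.2874

0.2874


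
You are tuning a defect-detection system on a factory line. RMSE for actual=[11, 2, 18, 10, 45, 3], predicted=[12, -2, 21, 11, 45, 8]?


MSE = 52/6 = 8.6667
RMSE = √(52/6) = 2.9439

2.9439


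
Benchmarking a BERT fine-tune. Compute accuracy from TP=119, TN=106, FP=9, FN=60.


Accuracy = (TP+TN)/(TP+TN+FP+FN)
= (119+106)/(294)
= 225/294 = 76.53%

76.53%


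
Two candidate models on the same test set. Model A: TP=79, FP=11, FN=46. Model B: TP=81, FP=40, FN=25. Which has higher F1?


Model A: P=79/90=0.8778, R=79/125=0.632, F1=2PR/(P+R)=2TP/(2TP+FP+FN)=158/215=0.7349
Model B: P=81/121=0.6694, R=81/106=0.7642, F1=2PR/(P+R)=2TP/(2TP+FP+FN)=162/227=0.7137
0.7349 > 0.7137 → Model A

Model A


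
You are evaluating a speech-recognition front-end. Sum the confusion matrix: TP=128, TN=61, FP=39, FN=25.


Total = TP + TN + FP + FN
= 128 + 61 + 39 + 25
= 253
(Predicted positive: 167, predicted negative: 86)

253


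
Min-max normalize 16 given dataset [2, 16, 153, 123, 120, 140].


min=2, max=153
(16-2)/(153-2) = 14/151 = 0.0927

0.0927


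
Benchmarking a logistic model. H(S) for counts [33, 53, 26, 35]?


Probabilities: [33/147, 53/147, 26/147, 35/147] ≈ [0.2245, 0.3605, 0.1769, 0.2381]
H = -((33/147)·log₂(33/147) + (53/147)·log₂(53/147) + (26/147)·log₂(26/147) + (35/147)·log₂(35/147))
  = 1.9495 bits

1.9495 bits


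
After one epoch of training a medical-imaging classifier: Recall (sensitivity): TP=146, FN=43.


Recall = TP/(TP+FN)
= 146/(146+43)
= 146/189 = 77.25%

77.25%


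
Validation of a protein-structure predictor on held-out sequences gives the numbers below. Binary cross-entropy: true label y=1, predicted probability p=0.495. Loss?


BCE = -[y·ln(p) + (1-y)·ln(1-p)]
= -1·ln(0.495) - 0
= -ln(0.495) = 0.7032

0.7032


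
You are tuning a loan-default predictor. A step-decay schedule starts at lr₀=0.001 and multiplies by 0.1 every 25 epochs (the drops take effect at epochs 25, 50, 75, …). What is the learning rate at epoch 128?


n_drops = ⌊128/25⌋ = 5
lr = 0.001·0.1^5 = 0.001·0.00001 = 0.00000001

0.00000001


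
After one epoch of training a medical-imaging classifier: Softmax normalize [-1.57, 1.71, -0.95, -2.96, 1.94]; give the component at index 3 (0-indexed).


Exponentials: e^-1.57=0.208, e^1.71=5.529, e^-0.95=0.3867, e^-2.96=0.0518, e^1.94=6.9588
Sum = 13.1343
Softmax = [0.0158, 0.421, 0.0294, 0.0039, 0.5298]
p[3] = 0.0518/13.1343 = 0.0039

0.0039


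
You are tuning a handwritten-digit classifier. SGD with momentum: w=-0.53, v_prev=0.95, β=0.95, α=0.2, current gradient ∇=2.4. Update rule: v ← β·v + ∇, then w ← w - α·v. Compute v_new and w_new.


v_new = 0.95·0.95 + 2.4 = 0.9025 + 2.4 = 3.3025
w_new = -0.53 - 0.2·3.3025 = -0.53 - 0.6605 = -1.1905

v_new=3.3025, w_new=-1.1905


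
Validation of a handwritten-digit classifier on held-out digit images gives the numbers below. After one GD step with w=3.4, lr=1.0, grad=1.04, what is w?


w_new = w - α·∇
= 3.4 - 1.0·1.04
= 3.4 - 1.04
= 2.36

2.36


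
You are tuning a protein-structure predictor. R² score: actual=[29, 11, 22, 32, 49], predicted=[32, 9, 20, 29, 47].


ȳ = 28.6
SS_res = Σ(y-ŷ)² = 30
SS_tot = Σ(y-ȳ)² = 781.2
R² = 1 - SS_res/SS_tot = 1 - 0.0384 = 0.9616

0.9616


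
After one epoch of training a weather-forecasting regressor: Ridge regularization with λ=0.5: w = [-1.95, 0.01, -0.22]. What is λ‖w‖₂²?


‖w‖₂² = (-1.95)² + (0.01)² + (-0.22)²
     = 3.8025 + 0.0001 + 0.0484
     = 3.851
λ·‖w‖₂² = 0.5·3.851 = 1.9255

1.9255


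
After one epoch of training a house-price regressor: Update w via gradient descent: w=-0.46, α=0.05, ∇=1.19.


w_new = w - α·∇
= -0.46 - 0.05·1.19
= -0.46 - 0.0595
= -0.5195

-0.5195


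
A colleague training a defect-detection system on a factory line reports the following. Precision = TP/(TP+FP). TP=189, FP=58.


Precision = TP/(TP+FP)
= 189/(189+58)
= 189/247 = 76.52%

76.52%


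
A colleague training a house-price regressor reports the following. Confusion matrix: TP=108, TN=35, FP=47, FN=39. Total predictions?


Total = TP + TN + FP + FN
= 108 + 35 + 47 + 39
= 229
(Predicted positive: 155, predicted negative: 74)

229


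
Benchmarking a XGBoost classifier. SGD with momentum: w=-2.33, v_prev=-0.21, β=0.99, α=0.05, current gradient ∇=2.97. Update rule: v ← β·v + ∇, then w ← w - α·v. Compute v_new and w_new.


v_new = 0.99·-0.21 + 2.97 = -0.2079 + 2.97 = 2.7621
w_new = -2.33 - 0.05·2.7621 = -2.33 - 0.138105 = -2.468105

v_new=2.7621, w_new=-2.468105


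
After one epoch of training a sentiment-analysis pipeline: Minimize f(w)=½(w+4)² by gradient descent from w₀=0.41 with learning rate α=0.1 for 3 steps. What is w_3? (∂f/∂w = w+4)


step 1: grad = 0.41+4 = 4.41; w = 0.41 - 0.1·(4.41) = -0.031
step 2: grad = -0.031+4 = 3.969; w = -0.031 - 0.1·(3.969) = -0.4279
step 3: grad = -0.4279+4 = 3.5721; w = -0.4279 - 0.1·(3.5721) = -0.78511

-0.78511


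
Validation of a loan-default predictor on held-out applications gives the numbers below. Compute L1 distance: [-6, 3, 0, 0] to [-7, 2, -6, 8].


d = |-6+ 7| + |3-2| + |0+ 6| + |0-8|
  = 1 + 1 + 6 + 8
  = 16

16


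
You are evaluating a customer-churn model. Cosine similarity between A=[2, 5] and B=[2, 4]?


A·B = 2·2 + 5·4 = 24
‖A‖ = √29 = 5.3852, ‖B‖ = √20 = 4.4721
cos = 24/(√29·√20) = 24/√580 = 0.9965

0.9965


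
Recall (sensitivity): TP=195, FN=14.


Recall = TP/(TP+FN)
= 195/(195+14)
= 195/209 = 93.3%

93.3%


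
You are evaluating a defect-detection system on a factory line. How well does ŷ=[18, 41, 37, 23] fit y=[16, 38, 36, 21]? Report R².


ȳ = 27.75
SS_res = Σ(y-ŷ)² = 18
SS_tot = Σ(y-ȳ)² = 356.75
R² = 1 - SS_res/SS_tot = 1 - 0.0505 = 0.9495

0.9495


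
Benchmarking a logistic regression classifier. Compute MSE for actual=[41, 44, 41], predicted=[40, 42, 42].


Squared errors: (41-40)²=1, (44-42)²=4, (41-42)²=1
Sum = 6
MSE = 6/3 = 2

2


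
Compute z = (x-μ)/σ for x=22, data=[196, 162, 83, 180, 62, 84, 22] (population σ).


μ = 112.7143, σ = 61.4136
z = (22 - 112.7143)/61.4136 = -1.4771

-1.4771


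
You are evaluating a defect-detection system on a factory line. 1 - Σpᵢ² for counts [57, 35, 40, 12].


Probabilities: [57/144, 35/144, 40/144, 12/144] ≈ [0.3958, 0.2431, 0.2778, 0.0833]
Σpᵢ² = (3249 + 1225 + 1600 + 144)/144² = 6218/20736
Gini = 1 - Σpᵢ² = 1 - 6218/20736 = 0.7001

0.7001


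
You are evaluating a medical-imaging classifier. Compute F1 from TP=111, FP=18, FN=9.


Precision = 111/129 = 0.8605
Recall = 111/120 = 0.925
F1 = 2·P·R/(P+R) = 2·TP/(2·TP+FP+FN) = 222/(222+18+9) = 222/249 = 0.8916

0.8916
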